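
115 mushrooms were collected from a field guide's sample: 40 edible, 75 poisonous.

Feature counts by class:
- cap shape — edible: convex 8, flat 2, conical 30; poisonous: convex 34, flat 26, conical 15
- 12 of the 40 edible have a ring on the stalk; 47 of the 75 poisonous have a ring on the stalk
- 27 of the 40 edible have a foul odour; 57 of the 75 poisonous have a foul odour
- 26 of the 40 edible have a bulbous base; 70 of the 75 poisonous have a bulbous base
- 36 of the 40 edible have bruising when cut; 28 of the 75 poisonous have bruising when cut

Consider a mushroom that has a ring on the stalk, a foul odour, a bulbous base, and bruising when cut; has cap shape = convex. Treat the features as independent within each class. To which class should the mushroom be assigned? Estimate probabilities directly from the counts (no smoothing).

edible: (40/115) × (8/40) × (12/40) × (27/40) × (26/40) × (36/40) ≈ 0.00824087
poisonous: (75/115) × (34/75) × (47/75) × (57/75) × (70/75) × (28/75) ≈ 0.0490642
Highest score → poisonous.

poisonous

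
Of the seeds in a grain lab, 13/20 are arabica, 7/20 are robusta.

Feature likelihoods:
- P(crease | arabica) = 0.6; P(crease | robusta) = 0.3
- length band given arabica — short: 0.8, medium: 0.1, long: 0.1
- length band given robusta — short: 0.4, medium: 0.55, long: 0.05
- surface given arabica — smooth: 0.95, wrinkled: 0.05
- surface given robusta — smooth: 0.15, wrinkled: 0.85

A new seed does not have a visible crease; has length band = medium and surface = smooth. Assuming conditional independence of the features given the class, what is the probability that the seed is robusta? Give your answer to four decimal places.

arabica: 0.65 × (1−0.6) × 0.1 × 0.95 = 0.0247
robusta: 0.35 × (1−0.3) × 0.55 × 0.15 = 0.0202125
P(robusta | x) = 0.0202125 / 0.0449125 ≈ 0.4500

0.4500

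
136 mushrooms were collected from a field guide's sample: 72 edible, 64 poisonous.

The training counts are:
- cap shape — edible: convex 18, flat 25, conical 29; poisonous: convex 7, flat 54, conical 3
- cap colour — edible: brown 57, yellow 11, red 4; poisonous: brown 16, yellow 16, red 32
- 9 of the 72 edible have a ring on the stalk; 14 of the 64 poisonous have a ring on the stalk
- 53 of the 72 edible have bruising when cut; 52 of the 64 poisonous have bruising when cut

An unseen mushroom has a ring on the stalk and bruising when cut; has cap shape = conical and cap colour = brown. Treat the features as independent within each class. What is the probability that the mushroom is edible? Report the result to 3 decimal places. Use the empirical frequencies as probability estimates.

0.941

edible: (72/136) × (29/72) × (57/72) × (9/72) × (53/72) ≈ 0.015533
poisonous: (64/136) × (3/64) × (16/64) × (14/64) × (52/64) ≈ 0.000980153
P(edible | x) = 0.015533 / 0.016513153 ≈ 0.941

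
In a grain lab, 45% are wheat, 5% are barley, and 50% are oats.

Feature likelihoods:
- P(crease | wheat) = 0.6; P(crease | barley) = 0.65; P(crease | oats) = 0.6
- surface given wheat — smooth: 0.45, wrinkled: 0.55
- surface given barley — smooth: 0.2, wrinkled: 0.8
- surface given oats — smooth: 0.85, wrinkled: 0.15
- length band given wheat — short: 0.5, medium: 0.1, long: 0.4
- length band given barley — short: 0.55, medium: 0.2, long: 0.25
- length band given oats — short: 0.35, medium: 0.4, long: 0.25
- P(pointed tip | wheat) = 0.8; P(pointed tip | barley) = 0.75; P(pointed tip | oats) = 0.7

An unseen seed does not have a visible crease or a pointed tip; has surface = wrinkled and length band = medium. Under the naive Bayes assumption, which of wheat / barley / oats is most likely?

wheat: 0.45 × (1−0.6) × 0.55 × 0.1 × (1−0.8) = 0.00198
barley: 0.05 × (1−0.65) × 0.8 × 0.2 × (1−0.75) = 0.0007
oats: 0.5 × (1−0.6) × 0.15 × 0.4 × (1−0.7) = 0.0036
Highest score → oats.

oats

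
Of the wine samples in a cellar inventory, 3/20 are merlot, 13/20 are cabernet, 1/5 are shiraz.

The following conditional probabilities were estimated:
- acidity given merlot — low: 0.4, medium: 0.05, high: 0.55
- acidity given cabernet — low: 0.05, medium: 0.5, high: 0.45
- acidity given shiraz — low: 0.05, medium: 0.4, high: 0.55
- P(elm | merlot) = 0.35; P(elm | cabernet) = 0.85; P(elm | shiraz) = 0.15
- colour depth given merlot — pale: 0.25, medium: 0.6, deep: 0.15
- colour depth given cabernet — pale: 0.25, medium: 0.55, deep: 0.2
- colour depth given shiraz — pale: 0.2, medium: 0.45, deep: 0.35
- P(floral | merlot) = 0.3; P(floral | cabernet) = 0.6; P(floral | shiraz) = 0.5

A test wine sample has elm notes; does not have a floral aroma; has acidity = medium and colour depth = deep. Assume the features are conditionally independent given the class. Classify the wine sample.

cabernet

merlot: 0.15 × 0.05 × 0.35 × 0.15 × (1−0.3) = 0.000275625
cabernet: 0.65 × 0.5 × 0.85 × 0.2 × (1−0.6) = 0.0221
shiraz: 0.2 × 0.4 × 0.15 × 0.35 × (1−0.5) = 0.0021
Highest score → cabernet.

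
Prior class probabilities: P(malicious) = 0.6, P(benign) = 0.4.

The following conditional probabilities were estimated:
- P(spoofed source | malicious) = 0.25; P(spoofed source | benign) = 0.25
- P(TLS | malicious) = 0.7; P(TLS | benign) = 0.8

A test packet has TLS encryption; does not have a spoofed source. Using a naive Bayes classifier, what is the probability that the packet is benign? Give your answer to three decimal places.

0.432

malicious: 0.6 × (1−0.25) × 0.7 = 0.315
benign: 0.4 × (1−0.25) × 0.8 = 0.24
P(benign | x) = 0.24 / 0.555 ≈ 0.432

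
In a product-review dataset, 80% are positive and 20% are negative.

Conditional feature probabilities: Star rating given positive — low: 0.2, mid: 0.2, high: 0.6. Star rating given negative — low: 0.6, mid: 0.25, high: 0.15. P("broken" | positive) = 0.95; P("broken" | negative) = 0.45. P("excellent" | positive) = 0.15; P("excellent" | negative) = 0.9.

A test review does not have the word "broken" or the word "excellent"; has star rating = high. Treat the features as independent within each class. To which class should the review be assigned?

positive

positive: 0.8 × 0.6 × (1−0.95) × (1−0.15) = 0.0204
negative: 0.2 × 0.15 × (1−0.45) × (1−0.9) = 0.00165
Highest score → positive.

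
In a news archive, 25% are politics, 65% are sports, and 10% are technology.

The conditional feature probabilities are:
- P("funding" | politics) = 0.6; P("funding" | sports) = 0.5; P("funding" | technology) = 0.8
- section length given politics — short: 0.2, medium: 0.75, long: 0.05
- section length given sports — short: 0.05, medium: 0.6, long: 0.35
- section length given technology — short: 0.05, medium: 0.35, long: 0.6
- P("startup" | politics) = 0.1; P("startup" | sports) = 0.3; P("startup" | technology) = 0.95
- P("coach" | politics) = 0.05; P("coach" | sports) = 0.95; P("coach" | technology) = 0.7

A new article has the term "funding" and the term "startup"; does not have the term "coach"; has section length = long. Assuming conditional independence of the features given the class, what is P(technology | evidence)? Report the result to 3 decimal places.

politics: 0.25 × 0.6 × 0.05 × 0.1 × (1−0.05) = 0.0007125
sports: 0.65 × 0.5 × 0.35 × 0.3 × (1−0.95) = 0.00170625
technology: 0.1 × 0.8 × 0.6 × 0.95 × (1−0.7) = 0.01368
P(technology | x) = 0.01368 / 0.01609875 ≈ 0.850

0.850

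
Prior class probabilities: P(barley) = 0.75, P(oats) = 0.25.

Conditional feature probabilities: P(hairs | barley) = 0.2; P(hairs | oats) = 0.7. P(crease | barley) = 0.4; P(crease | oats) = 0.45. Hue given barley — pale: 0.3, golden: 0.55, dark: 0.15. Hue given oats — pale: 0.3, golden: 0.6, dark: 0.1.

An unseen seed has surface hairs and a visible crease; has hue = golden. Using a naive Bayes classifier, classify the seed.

oats

barley: 0.75 × 0.2 × 0.4 × 0.55 = 0.033
oats: 0.25 × 0.7 × 0.45 × 0.6 = 0.04725
Highest score → oats.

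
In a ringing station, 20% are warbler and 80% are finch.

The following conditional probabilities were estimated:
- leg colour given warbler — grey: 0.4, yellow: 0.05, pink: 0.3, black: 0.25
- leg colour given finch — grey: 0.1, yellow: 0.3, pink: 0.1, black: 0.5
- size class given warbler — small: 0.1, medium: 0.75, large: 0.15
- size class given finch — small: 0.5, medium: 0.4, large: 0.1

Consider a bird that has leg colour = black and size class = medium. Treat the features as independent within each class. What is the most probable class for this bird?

finch

warbler: 0.2 × 0.25 × 0.75 = 0.0375
finch: 0.8 × 0.5 × 0.4 = 0.16
Highest score → finch.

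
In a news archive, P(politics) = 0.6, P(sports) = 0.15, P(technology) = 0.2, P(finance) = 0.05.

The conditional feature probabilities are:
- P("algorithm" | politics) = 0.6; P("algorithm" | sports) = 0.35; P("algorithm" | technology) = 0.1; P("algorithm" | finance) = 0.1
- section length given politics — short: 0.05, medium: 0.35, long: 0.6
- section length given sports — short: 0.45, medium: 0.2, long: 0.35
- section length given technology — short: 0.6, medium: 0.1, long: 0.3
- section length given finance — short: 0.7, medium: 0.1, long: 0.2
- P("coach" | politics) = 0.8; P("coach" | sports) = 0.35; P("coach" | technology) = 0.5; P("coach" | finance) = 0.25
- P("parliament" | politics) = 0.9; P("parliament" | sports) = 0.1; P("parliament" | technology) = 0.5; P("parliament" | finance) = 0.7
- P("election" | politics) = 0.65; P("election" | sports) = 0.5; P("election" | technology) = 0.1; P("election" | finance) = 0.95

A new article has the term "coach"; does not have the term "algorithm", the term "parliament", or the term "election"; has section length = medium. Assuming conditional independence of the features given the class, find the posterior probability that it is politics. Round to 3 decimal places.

0.248

politics: 0.6 × (1−0.6) × 0.35 × 0.8 × (1−0.9) × (1−0.65) = 0.002352
sports: 0.15 × (1−0.35) × 0.2 × 0.35 × (1−0.1) × (1−0.5) = 0.00307125
technology: 0.2 × (1−0.1) × 0.1 × 0.5 × (1−0.5) × (1−0.1) = 0.00405
finance: 0.05 × (1−0.1) × 0.1 × 0.25 × (1−0.7) × (1−0.95) = 0.000016875
P(politics | x) = 0.002352 / 0.009490125 ≈ 0.248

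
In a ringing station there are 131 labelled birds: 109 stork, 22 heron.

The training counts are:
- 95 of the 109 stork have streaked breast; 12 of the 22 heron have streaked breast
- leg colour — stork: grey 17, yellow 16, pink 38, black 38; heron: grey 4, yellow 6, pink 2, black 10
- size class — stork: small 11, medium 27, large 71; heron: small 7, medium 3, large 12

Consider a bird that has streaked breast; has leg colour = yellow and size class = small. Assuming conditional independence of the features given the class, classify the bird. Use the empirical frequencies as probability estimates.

stork: (109/131) × (95/109) × (16/109) × (11/109) ≈ 0.0107427
heron: (22/131) × (12/22) × (6/22) × (7/22) ≈ 0.00794903
Highest score → stork.

stork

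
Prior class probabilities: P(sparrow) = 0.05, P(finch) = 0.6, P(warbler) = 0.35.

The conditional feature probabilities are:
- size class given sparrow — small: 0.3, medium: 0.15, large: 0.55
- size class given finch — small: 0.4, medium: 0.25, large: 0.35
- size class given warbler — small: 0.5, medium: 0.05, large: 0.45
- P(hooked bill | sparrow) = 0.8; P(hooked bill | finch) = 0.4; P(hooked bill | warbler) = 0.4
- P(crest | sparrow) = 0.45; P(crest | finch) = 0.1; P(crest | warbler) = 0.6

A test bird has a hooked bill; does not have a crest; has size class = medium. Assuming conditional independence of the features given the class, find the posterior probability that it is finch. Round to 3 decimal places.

0.899

sparrow: 0.05 × 0.15 × 0.8 × (1−0.45) = 0.0033
finch: 0.6 × 0.25 × 0.4 × (1−0.1) = 0.054
warbler: 0.35 × 0.05 × 0.4 × (1−0.6) = 0.0028
P(finch | x) = 0.054 / 0.0601 ≈ 0.899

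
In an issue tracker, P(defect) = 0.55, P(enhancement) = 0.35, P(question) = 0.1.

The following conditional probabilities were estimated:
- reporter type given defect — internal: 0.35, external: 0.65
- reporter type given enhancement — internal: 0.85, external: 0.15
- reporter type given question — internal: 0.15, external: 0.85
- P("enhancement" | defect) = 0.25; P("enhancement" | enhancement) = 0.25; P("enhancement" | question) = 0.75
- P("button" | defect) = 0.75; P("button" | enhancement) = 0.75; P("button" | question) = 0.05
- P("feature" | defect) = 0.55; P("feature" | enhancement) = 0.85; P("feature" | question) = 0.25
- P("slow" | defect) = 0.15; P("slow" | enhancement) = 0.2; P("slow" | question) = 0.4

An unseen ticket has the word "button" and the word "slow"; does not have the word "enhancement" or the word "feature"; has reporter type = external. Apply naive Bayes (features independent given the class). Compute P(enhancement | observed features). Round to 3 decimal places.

0.060

defect: 0.55 × 0.65 × (1−0.25) × 0.75 × (1−0.55) × 0.15 = 0.013573828125
enhancement: 0.35 × 0.15 × (1−0.25) × 0.75 × (1−0.85) × 0.2 = 0.0008859375
question: 0.1 × 0.85 × (1−0.75) × 0.05 × (1−0.25) × 0.4 = 0.00031875
P(enhancement | x) = 0.0008859375 / 0.014778515625 ≈ 0.060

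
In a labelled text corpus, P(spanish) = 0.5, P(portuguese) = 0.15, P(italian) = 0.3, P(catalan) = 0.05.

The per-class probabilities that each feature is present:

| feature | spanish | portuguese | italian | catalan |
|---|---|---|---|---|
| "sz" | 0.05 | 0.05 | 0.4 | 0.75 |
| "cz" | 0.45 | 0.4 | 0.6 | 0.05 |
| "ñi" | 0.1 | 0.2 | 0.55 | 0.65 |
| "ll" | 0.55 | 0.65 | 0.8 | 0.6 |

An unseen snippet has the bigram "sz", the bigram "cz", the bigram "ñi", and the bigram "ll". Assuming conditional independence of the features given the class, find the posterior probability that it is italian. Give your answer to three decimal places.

0.948

spanish: 0.5 × 0.05 × 0.45 × 0.1 × 0.55 = 0.00061875
portuguese: 0.15 × 0.05 × 0.4 × 0.2 × 0.65 = 0.00039
italian: 0.3 × 0.4 × 0.6 × 0.55 × 0.8 = 0.03168
catalan: 0.05 × 0.75 × 0.05 × 0.65 × 0.6 = 0.00073125
P(italian | x) = 0.03168 / 0.03342 ≈ 0.948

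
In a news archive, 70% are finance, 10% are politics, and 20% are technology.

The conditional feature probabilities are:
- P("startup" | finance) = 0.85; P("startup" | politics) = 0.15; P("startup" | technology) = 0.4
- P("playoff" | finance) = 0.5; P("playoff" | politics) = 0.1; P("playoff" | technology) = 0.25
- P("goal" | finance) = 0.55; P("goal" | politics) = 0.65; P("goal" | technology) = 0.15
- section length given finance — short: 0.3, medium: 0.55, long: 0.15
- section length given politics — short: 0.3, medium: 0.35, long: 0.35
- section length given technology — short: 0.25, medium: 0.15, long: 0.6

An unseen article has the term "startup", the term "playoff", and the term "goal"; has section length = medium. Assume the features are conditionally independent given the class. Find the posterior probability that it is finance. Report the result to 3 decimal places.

0.991

finance: 0.7 × 0.85 × 0.5 × 0.55 × 0.55 = 0.08999375
politics: 0.1 × 0.15 × 0.1 × 0.65 × 0.35 = 0.00034125
technology: 0.2 × 0.4 × 0.25 × 0.15 × 0.15 = 0.00045
P(finance | x) = 0.08999375 / 0.090785 ≈ 0.991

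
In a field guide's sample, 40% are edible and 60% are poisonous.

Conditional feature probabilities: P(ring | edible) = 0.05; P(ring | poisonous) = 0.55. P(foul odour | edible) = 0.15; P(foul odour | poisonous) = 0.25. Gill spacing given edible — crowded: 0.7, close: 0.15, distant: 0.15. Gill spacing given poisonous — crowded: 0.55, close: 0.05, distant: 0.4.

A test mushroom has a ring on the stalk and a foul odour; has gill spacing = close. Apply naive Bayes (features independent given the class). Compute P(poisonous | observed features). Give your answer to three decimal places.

0.902

edible: 0.4 × 0.05 × 0.15 × 0.15 = 0.00045
poisonous: 0.6 × 0.55 × 0.25 × 0.05 = 0.004125
P(poisonous | x) = 0.004125 / 0.004575 ≈ 0.902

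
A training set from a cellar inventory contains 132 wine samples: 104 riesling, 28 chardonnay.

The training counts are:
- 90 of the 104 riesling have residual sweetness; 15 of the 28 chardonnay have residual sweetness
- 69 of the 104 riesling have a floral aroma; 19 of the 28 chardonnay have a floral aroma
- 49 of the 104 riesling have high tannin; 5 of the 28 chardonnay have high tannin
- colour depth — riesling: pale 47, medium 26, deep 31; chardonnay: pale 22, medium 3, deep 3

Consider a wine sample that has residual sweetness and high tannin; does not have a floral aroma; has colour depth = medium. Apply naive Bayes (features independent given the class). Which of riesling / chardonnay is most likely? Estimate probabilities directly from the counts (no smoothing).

riesling

riesling: (104/132) × (90/104) × (35/104) × (49/104) × (26/104) ≈ 0.0270275
chardonnay: (28/132) × (15/28) × (9/28) × (5/28) × (3/28) ≈ 0.000698839
Highest score → riesling.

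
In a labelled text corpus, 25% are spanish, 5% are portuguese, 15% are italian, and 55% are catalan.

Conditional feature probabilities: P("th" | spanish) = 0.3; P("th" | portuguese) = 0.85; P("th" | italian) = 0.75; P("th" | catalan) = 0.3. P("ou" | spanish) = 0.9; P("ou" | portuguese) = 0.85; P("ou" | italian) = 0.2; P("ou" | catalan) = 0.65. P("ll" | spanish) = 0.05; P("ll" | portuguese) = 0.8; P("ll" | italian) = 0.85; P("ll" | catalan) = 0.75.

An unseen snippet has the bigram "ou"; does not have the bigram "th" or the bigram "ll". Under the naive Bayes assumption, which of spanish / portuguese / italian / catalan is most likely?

spanish: 0.25 × (1−0.3) × 0.9 × (1−0.05) = 0.149625
portuguese: 0.05 × (1−0.85) × 0.85 × (1−0.8) = 0.001275
italian: 0.15 × (1−0.75) × 0.2 × (1−0.85) = 0.001125
catalan: 0.55 × (1−0.3) × 0.65 × (1−0.75) = 0.0625625
Highest score → spanish.

spanish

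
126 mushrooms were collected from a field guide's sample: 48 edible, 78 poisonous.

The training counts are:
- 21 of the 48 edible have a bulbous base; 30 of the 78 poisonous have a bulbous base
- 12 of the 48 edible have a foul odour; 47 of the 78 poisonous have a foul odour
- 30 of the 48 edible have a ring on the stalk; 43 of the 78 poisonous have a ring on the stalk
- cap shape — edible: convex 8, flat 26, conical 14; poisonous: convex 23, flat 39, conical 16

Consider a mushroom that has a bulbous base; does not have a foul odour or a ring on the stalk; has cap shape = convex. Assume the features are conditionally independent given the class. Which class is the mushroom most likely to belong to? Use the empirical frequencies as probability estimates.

edible: (48/126) × (21/48) × (36/48) × (18/48) × (8/48) = 0.0078125
poisonous: (78/126) × (30/78) × (31/78) × (35/78) × (23/78) ≈ 0.0125206
Highest score → poisonous.

poisonous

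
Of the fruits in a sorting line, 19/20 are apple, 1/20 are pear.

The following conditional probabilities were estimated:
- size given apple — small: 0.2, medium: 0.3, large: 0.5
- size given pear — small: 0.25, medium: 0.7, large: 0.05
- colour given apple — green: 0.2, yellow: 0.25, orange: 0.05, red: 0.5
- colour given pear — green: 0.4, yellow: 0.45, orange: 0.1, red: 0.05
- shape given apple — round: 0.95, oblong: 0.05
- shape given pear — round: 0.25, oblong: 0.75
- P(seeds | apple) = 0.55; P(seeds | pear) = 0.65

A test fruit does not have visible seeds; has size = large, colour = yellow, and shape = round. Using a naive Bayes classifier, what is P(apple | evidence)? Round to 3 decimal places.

apple: 0.95 × 0.5 × 0.25 × 0.95 × (1−0.55) = 0.050765625
pear: 0.05 × 0.05 × 0.45 × 0.25 × (1−0.65) = 0.0000984375
P(apple | x) = 0.050765625 / 0.0508640625 ≈ 0.998

0.998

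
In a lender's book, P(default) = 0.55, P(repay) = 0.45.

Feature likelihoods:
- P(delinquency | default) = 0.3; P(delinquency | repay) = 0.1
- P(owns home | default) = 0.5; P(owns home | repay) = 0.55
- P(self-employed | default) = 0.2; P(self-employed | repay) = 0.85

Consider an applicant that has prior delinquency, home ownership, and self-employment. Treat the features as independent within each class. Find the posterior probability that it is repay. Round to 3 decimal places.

default: 0.55 × 0.3 × 0.5 × 0.2 = 0.0165
repay: 0.45 × 0.1 × 0.55 × 0.85 = 0.0210375
P(repay | x) = 0.0210375 / 0.0375375 ≈ 0.560

0.560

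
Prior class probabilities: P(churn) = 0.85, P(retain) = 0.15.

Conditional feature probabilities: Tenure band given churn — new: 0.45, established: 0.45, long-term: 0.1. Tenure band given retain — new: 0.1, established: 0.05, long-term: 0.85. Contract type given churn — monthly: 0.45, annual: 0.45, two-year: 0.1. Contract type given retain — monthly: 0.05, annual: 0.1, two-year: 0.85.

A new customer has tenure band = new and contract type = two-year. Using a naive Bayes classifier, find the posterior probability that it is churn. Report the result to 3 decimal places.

churn: 0.85 × 0.45 × 0.1 = 0.03825
retain: 0.15 × 0.1 × 0.85 = 0.01275
P(churn | x) = 0.03825 / 0.051 ≈ 0.750

0.750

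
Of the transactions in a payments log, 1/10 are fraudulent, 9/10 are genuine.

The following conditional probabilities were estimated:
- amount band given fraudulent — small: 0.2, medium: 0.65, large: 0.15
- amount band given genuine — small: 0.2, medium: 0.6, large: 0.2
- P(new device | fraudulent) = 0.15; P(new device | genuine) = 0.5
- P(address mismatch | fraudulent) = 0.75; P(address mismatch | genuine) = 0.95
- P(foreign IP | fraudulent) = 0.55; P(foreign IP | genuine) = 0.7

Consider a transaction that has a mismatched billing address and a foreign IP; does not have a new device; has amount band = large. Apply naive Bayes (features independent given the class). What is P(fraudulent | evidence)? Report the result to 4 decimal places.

fraudulent: 0.1 × 0.15 × (1−0.15) × 0.75 × 0.55 = 0.005259375
genuine: 0.9 × 0.2 × (1−0.5) × 0.95 × 0.7 = 0.05985
P(fraudulent | x) = 0.005259375 / 0.065109375 ≈ 0.0808

0.0808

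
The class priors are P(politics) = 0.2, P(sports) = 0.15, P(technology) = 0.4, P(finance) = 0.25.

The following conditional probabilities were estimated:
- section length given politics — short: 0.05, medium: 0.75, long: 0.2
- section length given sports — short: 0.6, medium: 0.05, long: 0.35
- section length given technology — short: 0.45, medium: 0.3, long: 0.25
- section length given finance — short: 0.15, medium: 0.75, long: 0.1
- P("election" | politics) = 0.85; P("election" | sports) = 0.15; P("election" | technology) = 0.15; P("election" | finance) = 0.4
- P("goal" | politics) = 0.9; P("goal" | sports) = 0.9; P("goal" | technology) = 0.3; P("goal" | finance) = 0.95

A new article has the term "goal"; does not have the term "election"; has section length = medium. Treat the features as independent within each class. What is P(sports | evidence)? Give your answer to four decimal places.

0.0351

politics: 0.2 × 0.75 × (1−0.85) × 0.9 = 0.02025
sports: 0.15 × 0.05 × (1−0.15) × 0.9 = 0.0057375
technology: 0.4 × 0.3 × (1−0.15) × 0.3 = 0.0306
finance: 0.25 × 0.75 × (1−0.4) × 0.95 = 0.106875
P(sports | x) = 0.0057375 / 0.1634625 ≈ 0.0351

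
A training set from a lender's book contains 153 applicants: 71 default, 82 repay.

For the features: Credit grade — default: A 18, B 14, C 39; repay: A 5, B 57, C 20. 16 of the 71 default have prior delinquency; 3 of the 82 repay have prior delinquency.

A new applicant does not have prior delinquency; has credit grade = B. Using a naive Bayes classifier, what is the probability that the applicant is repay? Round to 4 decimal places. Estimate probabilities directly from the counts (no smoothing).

default: (71/153) × (14/71) × (55/71) ≈ 0.0708828
repay: (82/153) × (57/82) × (79/82) ≈ 0.358919
P(repay | x) = 0.358919 / 0.4298018 ≈ 0.8351

0.8351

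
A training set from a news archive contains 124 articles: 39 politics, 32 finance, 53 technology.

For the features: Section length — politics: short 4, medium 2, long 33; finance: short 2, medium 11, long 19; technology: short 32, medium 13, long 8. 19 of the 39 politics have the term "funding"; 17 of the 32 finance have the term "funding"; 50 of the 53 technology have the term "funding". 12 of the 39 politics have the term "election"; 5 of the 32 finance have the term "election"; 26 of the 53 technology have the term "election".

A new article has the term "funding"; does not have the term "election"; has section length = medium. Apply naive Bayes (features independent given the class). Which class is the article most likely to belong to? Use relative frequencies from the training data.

politics: (39/124) × (2/39) × (19/39) × (27/39) ≈ 0.00543997
finance: (32/124) × (11/32) × (17/32) × (27/32) ≈ 0.0397634
technology: (53/124) × (13/53) × (50/53) × (27/53) ≈ 0.0503853
Highest score → technology.

technology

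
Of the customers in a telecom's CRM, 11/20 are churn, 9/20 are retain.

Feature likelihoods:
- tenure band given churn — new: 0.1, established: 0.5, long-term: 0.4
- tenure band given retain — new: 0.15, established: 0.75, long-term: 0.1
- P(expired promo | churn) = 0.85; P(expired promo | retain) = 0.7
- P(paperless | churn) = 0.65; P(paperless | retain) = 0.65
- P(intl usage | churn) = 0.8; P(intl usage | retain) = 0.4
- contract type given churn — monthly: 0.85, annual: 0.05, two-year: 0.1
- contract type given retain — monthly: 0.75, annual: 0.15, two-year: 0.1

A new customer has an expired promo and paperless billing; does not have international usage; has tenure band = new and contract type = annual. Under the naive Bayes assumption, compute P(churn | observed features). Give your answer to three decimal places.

churn: 0.55 × 0.1 × 0.85 × 0.65 × (1−0.8) × 0.05 = 0.000303875
retain: 0.45 × 0.15 × 0.7 × 0.65 × (1−0.4) × 0.15 = 0.002764125
P(churn | x) = 0.000303875 / 0.003068 ≈ 0.099

0.099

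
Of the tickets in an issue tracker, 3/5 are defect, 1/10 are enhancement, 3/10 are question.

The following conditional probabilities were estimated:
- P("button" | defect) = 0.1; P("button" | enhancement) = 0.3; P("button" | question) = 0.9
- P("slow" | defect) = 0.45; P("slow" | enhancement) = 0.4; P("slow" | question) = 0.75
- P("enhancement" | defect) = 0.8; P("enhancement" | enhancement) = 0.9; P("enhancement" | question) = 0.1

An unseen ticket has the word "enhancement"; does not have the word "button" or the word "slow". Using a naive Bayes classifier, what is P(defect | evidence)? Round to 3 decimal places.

defect: 0.6 × (1−0.1) × (1−0.45) × 0.8 = 0.2376
enhancement: 0.1 × (1−0.3) × (1−0.4) × 0.9 = 0.0378
question: 0.3 × (1−0.9) × (1−0.75) × 0.1 = 0.00075
P(defect | x) = 0.2376 / 0.27615 ≈ 0.860

0.860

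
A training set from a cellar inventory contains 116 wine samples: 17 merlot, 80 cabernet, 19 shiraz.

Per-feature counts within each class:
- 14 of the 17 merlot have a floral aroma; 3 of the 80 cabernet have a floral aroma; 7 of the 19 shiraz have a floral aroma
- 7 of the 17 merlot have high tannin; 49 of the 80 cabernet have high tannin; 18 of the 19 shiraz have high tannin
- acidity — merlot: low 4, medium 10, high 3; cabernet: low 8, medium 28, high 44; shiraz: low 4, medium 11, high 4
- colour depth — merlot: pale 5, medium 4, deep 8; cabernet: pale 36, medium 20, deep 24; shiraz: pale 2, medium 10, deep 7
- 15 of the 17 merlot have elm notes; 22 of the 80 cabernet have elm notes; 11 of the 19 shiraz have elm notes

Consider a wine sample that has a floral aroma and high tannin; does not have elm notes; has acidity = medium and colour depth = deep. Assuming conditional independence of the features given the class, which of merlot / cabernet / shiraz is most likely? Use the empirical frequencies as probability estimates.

merlot: (17/116) × (14/17) × (7/17) × (10/17) × (8/17) × (2/17) ≈ 0.00161842
cabernet: (80/116) × (3/80) × (49/80) × (28/80) × (24/80) × (58/80) = 0.001205859375
shiraz: (19/116) × (7/19) × (18/19) × (11/19) × (7/19) × (8/19) ≈ 0.00513427
Highest score → shiraz.

shiraz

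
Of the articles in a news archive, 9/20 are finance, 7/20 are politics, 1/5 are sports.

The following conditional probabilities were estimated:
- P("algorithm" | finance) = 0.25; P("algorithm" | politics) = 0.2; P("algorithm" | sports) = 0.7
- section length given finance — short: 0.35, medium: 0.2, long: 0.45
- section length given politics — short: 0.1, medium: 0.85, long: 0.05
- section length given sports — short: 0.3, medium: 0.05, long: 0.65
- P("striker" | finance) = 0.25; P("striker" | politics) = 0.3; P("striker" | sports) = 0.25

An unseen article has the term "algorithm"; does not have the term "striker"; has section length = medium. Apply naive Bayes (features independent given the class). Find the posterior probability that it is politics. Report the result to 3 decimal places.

finance: 0.45 × 0.25 × 0.2 × (1−0.25) = 0.016875
politics: 0.35 × 0.2 × 0.85 × (1−0.3) = 0.04165
sports: 0.2 × 0.7 × 0.05 × (1−0.25) = 0.00525
P(politics | x) = 0.04165 / 0.063775 ≈ 0.653

0.653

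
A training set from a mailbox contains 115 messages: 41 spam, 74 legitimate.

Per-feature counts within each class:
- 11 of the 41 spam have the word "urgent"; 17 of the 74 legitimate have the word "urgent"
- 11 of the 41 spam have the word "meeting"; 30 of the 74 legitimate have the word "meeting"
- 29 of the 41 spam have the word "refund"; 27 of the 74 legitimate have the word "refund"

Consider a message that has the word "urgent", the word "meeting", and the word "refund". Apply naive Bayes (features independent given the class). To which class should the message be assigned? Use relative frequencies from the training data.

legitimate

spam: (41/115) × (11/41) × (11/41) × (29/41) ≈ 0.0181517
legitimate: (74/115) × (17/74) × (30/74) × (27/74) ≈ 0.0218662
Highest score → legitimate.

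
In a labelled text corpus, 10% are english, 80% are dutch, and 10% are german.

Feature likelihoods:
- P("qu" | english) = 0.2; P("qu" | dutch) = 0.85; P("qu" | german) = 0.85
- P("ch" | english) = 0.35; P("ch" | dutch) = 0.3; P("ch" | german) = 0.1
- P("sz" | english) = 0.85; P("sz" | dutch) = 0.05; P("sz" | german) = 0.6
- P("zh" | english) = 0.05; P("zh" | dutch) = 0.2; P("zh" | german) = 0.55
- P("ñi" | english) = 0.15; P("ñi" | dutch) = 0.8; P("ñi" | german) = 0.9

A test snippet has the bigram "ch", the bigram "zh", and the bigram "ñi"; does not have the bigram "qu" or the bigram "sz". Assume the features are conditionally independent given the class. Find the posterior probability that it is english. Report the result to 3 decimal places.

0.005

english: 0.1 × (1−0.2) × 0.35 × (1−0.85) × 0.05 × 0.15 = 0.0000315
dutch: 0.8 × (1−0.85) × 0.3 × (1−0.05) × 0.2 × 0.8 = 0.005472
german: 0.1 × (1−0.85) × 0.1 × (1−0.6) × 0.55 × 0.9 = 0.000297
P(english | x) = 0.0000315 / 0.0058005 ≈ 0.005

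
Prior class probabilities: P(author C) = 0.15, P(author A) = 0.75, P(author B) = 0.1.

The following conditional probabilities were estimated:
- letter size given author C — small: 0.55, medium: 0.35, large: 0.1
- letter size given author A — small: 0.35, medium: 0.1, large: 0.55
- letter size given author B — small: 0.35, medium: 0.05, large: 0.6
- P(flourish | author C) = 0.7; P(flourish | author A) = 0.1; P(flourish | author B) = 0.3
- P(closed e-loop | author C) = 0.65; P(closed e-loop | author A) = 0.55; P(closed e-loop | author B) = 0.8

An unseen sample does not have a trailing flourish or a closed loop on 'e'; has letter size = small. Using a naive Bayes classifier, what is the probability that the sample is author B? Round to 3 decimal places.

0.041

author C: 0.15 × 0.55 × (1−0.7) × (1−0.65) = 0.0086625
author A: 0.75 × 0.35 × (1−0.1) × (1−0.55) = 0.1063125
author B: 0.1 × 0.35 × (1−0.3) × (1−0.8) = 0.0049
P(author B | x) = 0.0049 / 0.119875 ≈ 0.041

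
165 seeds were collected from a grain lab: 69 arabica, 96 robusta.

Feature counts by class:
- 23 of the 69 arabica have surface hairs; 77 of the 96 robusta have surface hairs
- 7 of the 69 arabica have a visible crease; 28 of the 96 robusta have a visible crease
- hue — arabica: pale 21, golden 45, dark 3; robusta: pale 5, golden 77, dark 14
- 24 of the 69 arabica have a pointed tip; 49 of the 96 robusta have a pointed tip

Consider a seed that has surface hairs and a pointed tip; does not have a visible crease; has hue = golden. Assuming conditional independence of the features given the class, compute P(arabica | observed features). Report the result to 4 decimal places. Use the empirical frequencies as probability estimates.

0.1735

arabica: (69/165) × (23/69) × (62/69) × (45/69) × (24/69) ≈ 0.0284127
robusta: (96/165) × (77/96) × (68/96) × (77/96) × (49/96) ≈ 0.135328
P(arabica | x) = 0.0284127 / 0.1637407 ≈ 0.1735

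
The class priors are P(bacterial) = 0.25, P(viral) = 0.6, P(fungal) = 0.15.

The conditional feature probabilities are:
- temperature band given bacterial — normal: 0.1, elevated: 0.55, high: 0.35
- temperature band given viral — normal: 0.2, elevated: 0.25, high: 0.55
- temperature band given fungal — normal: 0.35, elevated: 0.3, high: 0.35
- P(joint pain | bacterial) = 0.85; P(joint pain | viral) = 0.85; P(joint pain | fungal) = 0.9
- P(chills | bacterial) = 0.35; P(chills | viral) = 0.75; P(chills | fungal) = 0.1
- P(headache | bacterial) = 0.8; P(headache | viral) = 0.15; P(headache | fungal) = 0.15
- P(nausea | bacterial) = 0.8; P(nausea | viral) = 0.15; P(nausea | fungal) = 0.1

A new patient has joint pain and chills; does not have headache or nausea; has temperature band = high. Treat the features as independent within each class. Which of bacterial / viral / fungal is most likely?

bacterial: 0.25 × 0.35 × 0.85 × 0.35 × (1−0.8) × (1−0.8) = 0.00104125
viral: 0.6 × 0.55 × 0.85 × 0.75 × (1−0.15) × (1−0.15) = 0.1519959375
fungal: 0.15 × 0.35 × 0.9 × 0.1 × (1−0.15) × (1−0.1) = 0.003614625
Highest score → viral.

viral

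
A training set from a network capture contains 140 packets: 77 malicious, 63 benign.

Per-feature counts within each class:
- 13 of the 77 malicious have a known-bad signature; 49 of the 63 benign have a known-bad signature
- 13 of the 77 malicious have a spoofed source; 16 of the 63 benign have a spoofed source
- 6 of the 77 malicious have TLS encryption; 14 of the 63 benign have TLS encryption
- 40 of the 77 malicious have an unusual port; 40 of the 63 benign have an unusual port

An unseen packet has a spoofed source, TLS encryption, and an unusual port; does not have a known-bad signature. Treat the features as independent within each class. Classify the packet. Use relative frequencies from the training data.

malicious: (77/140) × (64/77) × (13/77) × (6/77) × (40/77) ≈ 0.00312417
benign: (63/140) × (14/63) × (16/63) × (14/63) × (40/63) ≈ 0.00358333
Highest score → benign.

benign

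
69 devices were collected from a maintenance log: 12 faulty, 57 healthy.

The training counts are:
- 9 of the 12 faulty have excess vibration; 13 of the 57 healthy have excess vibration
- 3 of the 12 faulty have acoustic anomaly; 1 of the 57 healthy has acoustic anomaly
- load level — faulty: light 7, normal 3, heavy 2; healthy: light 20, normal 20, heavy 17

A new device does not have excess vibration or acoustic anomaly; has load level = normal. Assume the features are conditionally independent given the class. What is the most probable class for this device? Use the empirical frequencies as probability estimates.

healthy

faulty: (12/69) × (3/12) × (9/12) × (3/12) ≈ 0.00815217
healthy: (57/69) × (44/57) × (56/57) × (20/57) ≈ 0.219822
Highest score → healthy.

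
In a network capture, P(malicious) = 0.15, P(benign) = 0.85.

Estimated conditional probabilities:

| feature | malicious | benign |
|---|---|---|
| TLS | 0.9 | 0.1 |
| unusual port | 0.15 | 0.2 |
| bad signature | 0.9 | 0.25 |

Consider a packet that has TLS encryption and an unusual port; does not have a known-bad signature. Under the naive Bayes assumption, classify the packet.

malicious: 0.15 × 0.9 × 0.15 × (1−0.9) = 0.002025
benign: 0.85 × 0.1 × 0.2 × (1−0.25) = 0.01275
Highest score → benign.

benign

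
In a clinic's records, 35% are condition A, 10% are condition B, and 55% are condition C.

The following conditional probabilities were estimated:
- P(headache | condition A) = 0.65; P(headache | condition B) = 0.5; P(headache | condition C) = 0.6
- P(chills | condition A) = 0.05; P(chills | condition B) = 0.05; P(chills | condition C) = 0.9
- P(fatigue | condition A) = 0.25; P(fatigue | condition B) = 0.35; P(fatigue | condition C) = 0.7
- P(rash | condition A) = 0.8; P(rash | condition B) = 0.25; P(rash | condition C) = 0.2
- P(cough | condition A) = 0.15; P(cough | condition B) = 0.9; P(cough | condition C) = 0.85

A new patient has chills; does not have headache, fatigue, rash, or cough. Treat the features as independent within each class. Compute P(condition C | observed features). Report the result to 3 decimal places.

condition A: 0.35 × (1−0.65) × 0.05 × (1−0.25) × (1−0.8) × (1−0.15) = 0.0007809375
condition B: 0.1 × (1−0.5) × 0.05 × (1−0.35) × (1−0.25) × (1−0.9) = 0.000121875
condition C: 0.55 × (1−0.6) × 0.9 × (1−0.7) × (1−0.2) × (1−0.85) = 0.007128
P(condition C | x) = 0.007128 / 0.0080308125 ≈ 0.888

0.888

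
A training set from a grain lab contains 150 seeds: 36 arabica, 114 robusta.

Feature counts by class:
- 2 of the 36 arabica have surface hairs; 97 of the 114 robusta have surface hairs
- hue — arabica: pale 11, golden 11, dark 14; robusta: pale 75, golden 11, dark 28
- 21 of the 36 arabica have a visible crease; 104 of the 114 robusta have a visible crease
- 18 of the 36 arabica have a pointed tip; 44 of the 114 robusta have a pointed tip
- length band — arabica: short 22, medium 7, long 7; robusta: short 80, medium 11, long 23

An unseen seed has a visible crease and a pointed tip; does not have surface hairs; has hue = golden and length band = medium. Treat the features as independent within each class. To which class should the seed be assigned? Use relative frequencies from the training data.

arabica

arabica: (36/150) × (34/36) × (11/36) × (21/36) × (18/36) × (7/36) ≈ 0.0039279
robusta: (114/150) × (17/114) × (11/114) × (104/114) × (44/114) × (11/114) ≈ 0.000371543
Highest score → arabica.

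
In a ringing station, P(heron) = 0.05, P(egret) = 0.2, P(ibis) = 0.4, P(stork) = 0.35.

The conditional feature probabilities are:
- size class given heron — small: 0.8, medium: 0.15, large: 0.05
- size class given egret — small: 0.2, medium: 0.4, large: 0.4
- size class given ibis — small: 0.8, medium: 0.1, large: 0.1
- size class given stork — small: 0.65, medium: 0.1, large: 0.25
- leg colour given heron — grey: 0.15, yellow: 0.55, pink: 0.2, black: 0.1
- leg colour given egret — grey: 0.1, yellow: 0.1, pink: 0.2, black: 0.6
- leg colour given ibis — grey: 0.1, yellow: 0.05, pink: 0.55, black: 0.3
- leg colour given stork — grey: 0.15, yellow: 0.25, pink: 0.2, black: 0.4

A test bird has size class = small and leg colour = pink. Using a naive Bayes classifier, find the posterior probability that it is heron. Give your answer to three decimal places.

heron: 0.05 × 0.8 × 0.2 = 0.008
egret: 0.2 × 0.2 × 0.2 = 0.008
ibis: 0.4 × 0.8 × 0.55 = 0.176
stork: 0.35 × 0.65 × 0.2 = 0.0455
P(heron | x) = 0.008 / 0.2375 ≈ 0.034

0.034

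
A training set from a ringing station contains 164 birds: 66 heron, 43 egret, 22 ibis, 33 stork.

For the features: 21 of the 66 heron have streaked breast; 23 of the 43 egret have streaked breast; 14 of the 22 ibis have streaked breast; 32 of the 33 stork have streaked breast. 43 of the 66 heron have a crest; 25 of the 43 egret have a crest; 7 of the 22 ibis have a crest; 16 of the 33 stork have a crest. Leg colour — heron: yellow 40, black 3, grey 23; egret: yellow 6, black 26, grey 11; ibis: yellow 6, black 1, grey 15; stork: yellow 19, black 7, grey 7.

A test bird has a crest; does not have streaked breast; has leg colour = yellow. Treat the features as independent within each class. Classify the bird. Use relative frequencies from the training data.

heron: (66/164) × (45/66) × (43/66) × (40/66) ≈ 0.108345
egret: (43/164) × (20/43) × (25/43) × (6/43) ≈ 0.00989328
ibis: (22/164) × (8/22) × (7/22) × (6/22) ≈ 0.00423302
stork: (33/164) × (1/33) × (16/33) × (19/33) ≈ 0.00170217
Highest score → heron.

heron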